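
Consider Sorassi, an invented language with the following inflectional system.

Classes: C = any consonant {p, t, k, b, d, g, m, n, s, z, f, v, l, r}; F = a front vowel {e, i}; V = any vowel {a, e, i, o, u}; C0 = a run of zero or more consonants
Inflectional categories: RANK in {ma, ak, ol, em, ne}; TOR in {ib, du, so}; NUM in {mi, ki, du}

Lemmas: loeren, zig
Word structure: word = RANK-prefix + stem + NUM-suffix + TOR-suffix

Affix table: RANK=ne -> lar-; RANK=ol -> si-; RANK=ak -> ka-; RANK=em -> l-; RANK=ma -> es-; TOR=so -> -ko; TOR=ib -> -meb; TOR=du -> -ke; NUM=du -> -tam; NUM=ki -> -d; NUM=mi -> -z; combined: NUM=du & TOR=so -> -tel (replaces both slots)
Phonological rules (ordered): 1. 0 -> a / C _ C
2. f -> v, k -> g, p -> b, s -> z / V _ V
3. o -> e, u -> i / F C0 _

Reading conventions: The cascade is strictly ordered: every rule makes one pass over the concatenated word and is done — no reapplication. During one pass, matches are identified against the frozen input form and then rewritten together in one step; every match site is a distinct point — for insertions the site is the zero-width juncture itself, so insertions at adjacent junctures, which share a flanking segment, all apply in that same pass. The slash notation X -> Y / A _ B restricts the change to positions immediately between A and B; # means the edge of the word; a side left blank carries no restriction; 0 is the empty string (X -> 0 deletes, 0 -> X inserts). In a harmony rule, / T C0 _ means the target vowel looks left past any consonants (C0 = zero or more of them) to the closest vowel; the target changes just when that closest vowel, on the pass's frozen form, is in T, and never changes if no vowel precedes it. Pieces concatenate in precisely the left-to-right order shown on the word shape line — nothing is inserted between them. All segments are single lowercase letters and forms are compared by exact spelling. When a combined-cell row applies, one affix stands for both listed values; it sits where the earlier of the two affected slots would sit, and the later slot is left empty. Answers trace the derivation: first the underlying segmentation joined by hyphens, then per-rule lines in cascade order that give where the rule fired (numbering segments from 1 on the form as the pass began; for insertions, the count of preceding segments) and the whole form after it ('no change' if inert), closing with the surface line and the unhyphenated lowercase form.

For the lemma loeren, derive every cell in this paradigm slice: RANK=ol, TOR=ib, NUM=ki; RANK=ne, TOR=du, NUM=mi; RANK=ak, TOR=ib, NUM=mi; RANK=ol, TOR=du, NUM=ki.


cell RANK=ol, TOR=ib, NUM=ki:
underlying: si-loeren-d-meb
1. 0 -> a / C _ C: inserts after position(s) 8, 9: siloerenadameb
2. f -> v, k -> g, p -> b, s -> z / V _ V: no change
3. o -> e, u -> i / F C0 _: fires at position(s) 4: sileerenadameb
surface: sileerenadameb

cell RANK=ne, TOR=du, NUM=mi:
underlying: lar-loeren-z-ke
1. 0 -> a / C _ C: inserts after position(s) 3, 9, 10: laraloerenazake
2. f -> v, k -> g, p -> b, s -> z / V _ V: fires at position(s) 14: laraloerenazage
3. o -> e, u -> i / F C0 _: no change
surface: laraloerenazage

cell RANK=ak, TOR=ib, NUM=mi:
underlying: ka-loeren-z-meb
1. 0 -> a / C _ C: inserts after position(s) 8, 9: kaloerenazameb
2. f -> v, k -> g, p -> b, s -> z / V _ V: no change
3. o -> e, u -> i / F C0 _: no change
surface: kaloerenazameb

cell RANK=ol, TOR=du, NUM=ki:
underlying: si-loeren-d-ke
1. 0 -> a / C _ C: inserts after position(s) 8, 9: siloerenadake
2. f -> v, k -> g, p -> b, s -> z / V _ V: fires at position(s) 12: siloerenadage
3. o -> e, u -> i / F C0 _: fires at position(s) 4: sileerenadage
surface: sileerenadage


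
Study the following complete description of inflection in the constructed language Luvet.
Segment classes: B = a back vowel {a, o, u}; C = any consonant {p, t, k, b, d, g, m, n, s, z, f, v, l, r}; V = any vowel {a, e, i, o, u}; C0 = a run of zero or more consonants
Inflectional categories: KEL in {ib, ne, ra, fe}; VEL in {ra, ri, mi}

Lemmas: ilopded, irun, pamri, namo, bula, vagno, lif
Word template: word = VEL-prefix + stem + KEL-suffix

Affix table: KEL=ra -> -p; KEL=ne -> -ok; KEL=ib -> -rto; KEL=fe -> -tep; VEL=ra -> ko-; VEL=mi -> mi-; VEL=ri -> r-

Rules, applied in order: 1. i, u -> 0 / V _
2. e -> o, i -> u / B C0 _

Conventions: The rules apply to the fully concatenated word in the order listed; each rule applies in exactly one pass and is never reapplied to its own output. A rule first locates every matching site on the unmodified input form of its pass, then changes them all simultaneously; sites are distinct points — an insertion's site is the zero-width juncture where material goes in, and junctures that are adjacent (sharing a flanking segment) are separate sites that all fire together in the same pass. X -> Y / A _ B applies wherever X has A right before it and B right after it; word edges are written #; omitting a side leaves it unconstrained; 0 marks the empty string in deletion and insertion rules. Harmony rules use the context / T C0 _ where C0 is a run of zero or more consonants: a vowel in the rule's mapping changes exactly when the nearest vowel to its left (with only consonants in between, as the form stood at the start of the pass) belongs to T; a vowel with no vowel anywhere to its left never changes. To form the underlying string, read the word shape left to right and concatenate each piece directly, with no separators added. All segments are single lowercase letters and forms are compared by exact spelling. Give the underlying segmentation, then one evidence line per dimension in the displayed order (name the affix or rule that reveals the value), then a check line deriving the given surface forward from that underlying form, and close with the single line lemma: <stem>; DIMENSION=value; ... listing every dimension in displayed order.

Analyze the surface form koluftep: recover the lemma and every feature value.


underlying: ko-lif-tep
KEL=fe - signalled by the affix -tep
VEL=ra - signalled by the affix ko-
check: koliftep -> koliftep -> koluftep
lemma: lif; KEL=fe; VEL=ra


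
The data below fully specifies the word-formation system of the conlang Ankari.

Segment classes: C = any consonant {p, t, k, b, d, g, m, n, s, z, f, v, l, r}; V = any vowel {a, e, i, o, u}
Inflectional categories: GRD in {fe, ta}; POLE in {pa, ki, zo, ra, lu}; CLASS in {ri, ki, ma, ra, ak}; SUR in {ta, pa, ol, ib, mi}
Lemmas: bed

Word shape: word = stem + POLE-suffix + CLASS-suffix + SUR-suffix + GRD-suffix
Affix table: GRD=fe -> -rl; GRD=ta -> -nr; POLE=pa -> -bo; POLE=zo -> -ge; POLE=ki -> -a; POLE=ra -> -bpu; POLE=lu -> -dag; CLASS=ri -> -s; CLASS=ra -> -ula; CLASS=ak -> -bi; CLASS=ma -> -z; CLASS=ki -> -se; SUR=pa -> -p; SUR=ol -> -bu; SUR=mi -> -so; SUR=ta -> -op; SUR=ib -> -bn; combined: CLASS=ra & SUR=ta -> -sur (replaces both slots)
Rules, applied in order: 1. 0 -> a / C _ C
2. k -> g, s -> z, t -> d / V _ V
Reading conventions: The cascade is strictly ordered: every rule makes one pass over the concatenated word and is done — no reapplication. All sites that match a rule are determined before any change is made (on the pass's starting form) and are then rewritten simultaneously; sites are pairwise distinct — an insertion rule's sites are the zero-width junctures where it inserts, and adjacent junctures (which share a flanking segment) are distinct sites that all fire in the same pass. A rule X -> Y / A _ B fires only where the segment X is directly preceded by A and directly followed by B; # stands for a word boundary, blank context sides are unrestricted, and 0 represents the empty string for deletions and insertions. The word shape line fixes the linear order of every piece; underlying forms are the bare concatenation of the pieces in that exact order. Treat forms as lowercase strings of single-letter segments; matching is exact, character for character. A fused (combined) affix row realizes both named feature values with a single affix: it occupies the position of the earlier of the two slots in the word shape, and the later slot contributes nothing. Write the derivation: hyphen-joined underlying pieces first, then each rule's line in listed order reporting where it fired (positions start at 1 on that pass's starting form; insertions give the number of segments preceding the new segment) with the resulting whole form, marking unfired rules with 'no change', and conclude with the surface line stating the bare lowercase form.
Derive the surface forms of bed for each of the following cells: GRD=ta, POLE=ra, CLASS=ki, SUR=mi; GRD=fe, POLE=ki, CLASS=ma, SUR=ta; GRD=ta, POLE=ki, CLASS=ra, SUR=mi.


cell GRD=ta, POLE=ra, CLASS=ki, SUR=mi:
underlying: bed-bpu-se-so-nr
1. 0 -> a / C _ C: inserts after position(s) 3, 4, 11: bedabapusesonar
2. k -> g, s -> z, t -> d / V _ V: fires at position(s) 9, 11: bedabapuzezonar
surface: bedabapuzezonar

cell GRD=fe, POLE=ki, CLASS=ma, SUR=ta:
underlying: bed-a-z-op-rl
1. 0 -> a / C _ C: inserts after position(s) 7, 8: bedazoparal
2. k -> g, s -> z, t -> d / V _ V: no change
surface: bedazoparal

cell GRD=ta, POLE=ki, CLASS=ra, SUR=mi:
underlying: bed-a-ula-so-nr
1. 0 -> a / C _ C: inserts after position(s) 10: bedaulasonar
2. k -> g, s -> z, t -> d / V _ V: fires at position(s) 8: bedaulazonar
surface: bedaulazonar


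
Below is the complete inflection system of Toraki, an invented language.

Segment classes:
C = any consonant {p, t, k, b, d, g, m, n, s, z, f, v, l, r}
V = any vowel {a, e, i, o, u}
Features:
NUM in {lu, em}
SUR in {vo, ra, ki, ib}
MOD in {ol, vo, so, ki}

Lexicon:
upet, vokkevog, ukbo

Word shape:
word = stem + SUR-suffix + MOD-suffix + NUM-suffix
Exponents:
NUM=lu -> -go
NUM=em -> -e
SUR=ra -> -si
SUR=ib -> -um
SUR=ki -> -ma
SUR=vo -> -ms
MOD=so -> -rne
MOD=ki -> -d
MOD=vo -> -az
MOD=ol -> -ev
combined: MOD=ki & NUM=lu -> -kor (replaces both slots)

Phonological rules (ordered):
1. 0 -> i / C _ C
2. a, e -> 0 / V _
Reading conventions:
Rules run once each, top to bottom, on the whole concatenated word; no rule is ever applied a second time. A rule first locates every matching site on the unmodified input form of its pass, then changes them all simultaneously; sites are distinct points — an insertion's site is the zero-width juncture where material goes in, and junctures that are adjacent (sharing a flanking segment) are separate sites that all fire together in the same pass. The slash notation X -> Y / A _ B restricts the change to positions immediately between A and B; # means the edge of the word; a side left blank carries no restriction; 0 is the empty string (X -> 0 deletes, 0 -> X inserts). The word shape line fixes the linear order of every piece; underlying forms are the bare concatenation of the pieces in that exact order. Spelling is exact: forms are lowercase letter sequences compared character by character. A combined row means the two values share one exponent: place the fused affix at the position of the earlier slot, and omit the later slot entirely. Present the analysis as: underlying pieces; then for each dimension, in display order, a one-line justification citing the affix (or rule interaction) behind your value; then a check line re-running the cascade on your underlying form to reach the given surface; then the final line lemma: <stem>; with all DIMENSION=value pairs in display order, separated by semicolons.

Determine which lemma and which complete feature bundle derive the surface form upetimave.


underlying: upet-ma-ev-e
NUM=em - signalled by the affix -e
SUR=ki - signalled by the affix -ma
MOD=ol - signalled by the affix -ev
check: upetmaeve -> upetimaeve -> upetimave
lemma: upet; NUM=em; SUR=ki; MOD=ol


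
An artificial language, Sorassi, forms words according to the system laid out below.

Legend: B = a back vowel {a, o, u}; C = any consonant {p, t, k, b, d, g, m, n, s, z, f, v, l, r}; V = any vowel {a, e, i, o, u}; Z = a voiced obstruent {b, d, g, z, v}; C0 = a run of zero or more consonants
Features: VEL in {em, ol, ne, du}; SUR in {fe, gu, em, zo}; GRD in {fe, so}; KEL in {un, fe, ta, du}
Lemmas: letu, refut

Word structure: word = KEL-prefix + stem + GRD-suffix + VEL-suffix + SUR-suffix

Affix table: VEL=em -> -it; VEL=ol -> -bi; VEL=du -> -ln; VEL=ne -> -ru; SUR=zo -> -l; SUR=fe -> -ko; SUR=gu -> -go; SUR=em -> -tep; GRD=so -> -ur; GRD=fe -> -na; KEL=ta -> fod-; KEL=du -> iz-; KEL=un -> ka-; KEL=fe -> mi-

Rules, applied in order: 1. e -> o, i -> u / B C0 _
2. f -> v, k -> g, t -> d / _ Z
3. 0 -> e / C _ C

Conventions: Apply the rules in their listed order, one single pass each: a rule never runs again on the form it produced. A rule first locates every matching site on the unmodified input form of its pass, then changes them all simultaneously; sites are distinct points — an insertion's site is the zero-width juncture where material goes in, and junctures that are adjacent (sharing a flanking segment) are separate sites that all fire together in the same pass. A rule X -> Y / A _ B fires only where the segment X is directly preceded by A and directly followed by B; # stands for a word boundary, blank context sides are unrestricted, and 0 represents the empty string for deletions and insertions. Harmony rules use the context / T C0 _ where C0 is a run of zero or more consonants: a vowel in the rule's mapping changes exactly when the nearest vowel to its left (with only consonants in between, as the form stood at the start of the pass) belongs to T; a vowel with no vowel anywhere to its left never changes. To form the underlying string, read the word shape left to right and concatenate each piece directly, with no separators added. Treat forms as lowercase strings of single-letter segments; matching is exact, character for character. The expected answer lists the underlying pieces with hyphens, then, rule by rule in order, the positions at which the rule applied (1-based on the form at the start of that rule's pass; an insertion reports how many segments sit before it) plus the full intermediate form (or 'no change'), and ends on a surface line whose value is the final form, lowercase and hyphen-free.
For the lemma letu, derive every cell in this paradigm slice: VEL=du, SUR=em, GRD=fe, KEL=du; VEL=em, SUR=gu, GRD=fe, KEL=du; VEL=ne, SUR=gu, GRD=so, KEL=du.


cell VEL=du, SUR=em, GRD=fe, KEL=du:
underlying: iz-letu-na-ln-tep
1. e -> o, i -> u / B C0 _: fires at position(s) 12: izletunalntop
2. f -> v, k -> g, t -> d / _ Z: no change
3. 0 -> e / C _ C: inserts after position(s) 2, 9, 10: izeletunalenetop
surface: izeletunalenetop

cell VEL=em, SUR=gu, GRD=fe, KEL=du:
underlying: iz-letu-na-it-go
1. e -> o, i -> u / B C0 _: fires at position(s) 9: izletunautgo
2. f -> v, k -> g, t -> d / _ Z: fires at position(s) 10: izletunaudgo
3. 0 -> e / C _ C: inserts after position(s) 2, 10: izeletunaudego
surface: izeletunaudego

cell VEL=ne, SUR=gu, GRD=so, KEL=du:
underlying: iz-letu-ur-ru-go
1. e -> o, i -> u / B C0 _: no change
2. f -> v, k -> g, t -> d / _ Z: no change
3. 0 -> e / C _ C: inserts after position(s) 2, 8: izeletuurerugo
surface: izeletuurerugo


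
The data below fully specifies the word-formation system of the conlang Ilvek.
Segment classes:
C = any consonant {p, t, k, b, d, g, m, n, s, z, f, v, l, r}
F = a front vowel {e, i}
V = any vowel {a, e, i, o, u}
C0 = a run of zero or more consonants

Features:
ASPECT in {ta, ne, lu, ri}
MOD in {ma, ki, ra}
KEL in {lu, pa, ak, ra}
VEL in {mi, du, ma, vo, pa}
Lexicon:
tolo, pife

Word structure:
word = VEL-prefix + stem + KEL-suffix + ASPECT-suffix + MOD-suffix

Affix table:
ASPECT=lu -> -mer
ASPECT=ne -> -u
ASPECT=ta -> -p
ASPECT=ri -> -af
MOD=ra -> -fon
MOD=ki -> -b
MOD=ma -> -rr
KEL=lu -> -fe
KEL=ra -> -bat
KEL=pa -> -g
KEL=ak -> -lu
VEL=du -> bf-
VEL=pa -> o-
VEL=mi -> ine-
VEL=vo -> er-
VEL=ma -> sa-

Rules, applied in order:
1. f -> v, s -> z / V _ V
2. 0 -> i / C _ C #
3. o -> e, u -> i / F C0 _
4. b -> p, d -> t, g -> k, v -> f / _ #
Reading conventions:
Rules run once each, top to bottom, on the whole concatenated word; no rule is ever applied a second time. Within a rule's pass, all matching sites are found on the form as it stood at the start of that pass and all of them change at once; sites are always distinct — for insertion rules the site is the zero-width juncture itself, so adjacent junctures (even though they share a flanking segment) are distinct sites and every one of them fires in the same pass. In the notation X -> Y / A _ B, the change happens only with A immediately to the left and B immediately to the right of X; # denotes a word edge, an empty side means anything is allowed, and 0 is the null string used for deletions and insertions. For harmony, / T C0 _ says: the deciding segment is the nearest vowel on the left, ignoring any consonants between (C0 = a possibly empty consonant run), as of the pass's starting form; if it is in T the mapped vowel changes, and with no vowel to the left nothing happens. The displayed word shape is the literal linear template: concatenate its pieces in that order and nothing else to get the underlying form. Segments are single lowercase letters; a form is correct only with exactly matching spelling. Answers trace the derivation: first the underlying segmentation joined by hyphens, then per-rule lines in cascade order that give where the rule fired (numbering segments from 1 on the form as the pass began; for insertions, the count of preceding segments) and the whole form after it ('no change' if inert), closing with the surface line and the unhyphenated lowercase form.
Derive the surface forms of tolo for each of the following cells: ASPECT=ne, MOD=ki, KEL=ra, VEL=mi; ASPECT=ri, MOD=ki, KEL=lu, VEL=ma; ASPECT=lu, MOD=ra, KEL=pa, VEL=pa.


cell ASPECT=ne, MOD=ki, KEL=ra, VEL=mi:
underlying: ine-tolo-bat-u-b
1. f -> v, s -> z / V _ V: no change
2. 0 -> i / C _ C #: no change
3. o -> e, u -> i / F C0 _: fires at position(s) 5: inetelobatub
4. b -> p, d -> t, g -> k, v -> f / _ #: fires at position(s) 12: inetelobatup
surface: inetelobatup

cell ASPECT=ri, MOD=ki, KEL=lu, VEL=ma:
underlying: sa-tolo-fe-af-b
1. f -> v, s -> z / V _ V: fires at position(s) 7: satoloveafb
2. 0 -> i / C _ C #: inserts after position(s) 10: satoloveafib
3. o -> e, u -> i / F C0 _: no change
4. b -> p, d -> t, g -> k, v -> f / _ #: fires at position(s) 12: satoloveafip
surface: satoloveafip

cell ASPECT=lu, MOD=ra, KEL=pa, VEL=pa:
underlying: o-tolo-g-mer-fon
1. f -> v, s -> z / V _ V: no change
2. 0 -> i / C _ C #: no change
3. o -> e, u -> i / F C0 _: fires at position(s) 11: otologmerfen
4. b -> p, d -> t, g -> k, v -> f / _ #: no change
surface: otologmerfen


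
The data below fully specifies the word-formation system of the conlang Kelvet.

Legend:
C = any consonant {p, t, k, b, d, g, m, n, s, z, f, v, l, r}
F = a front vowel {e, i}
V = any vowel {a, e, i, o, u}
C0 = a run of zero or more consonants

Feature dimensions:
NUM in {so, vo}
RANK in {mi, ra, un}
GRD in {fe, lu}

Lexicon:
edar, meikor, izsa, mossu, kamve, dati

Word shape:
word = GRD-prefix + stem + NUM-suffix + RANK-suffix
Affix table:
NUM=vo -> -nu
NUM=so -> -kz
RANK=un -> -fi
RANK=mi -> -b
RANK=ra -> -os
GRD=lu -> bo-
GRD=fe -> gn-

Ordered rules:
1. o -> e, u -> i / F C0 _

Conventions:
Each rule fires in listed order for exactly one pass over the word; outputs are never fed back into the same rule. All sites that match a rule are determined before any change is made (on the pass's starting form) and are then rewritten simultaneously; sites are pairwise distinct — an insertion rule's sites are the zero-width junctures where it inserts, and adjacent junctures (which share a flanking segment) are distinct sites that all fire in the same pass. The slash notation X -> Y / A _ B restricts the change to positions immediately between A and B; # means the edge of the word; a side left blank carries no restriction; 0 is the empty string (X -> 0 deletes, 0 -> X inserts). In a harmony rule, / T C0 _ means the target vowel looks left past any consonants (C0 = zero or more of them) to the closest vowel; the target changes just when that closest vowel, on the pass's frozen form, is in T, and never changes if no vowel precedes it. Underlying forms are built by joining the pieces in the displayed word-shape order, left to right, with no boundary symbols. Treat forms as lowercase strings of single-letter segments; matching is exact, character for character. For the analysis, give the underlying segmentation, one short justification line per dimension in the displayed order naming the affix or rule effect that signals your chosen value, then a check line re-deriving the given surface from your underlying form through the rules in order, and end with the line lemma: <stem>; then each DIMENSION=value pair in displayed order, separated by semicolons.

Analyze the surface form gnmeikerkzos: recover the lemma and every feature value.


underlying: gn-meikor-kz-os
NUM=so - signalled by the affix -kz
RANK=ra - signalled by the affix -os
GRD=fe - signalled by the affix gn-
check: gnmeikorkzos -> gnmeikerkzos
lemma: meikor; NUM=so; RANK=ra; GRD=fe


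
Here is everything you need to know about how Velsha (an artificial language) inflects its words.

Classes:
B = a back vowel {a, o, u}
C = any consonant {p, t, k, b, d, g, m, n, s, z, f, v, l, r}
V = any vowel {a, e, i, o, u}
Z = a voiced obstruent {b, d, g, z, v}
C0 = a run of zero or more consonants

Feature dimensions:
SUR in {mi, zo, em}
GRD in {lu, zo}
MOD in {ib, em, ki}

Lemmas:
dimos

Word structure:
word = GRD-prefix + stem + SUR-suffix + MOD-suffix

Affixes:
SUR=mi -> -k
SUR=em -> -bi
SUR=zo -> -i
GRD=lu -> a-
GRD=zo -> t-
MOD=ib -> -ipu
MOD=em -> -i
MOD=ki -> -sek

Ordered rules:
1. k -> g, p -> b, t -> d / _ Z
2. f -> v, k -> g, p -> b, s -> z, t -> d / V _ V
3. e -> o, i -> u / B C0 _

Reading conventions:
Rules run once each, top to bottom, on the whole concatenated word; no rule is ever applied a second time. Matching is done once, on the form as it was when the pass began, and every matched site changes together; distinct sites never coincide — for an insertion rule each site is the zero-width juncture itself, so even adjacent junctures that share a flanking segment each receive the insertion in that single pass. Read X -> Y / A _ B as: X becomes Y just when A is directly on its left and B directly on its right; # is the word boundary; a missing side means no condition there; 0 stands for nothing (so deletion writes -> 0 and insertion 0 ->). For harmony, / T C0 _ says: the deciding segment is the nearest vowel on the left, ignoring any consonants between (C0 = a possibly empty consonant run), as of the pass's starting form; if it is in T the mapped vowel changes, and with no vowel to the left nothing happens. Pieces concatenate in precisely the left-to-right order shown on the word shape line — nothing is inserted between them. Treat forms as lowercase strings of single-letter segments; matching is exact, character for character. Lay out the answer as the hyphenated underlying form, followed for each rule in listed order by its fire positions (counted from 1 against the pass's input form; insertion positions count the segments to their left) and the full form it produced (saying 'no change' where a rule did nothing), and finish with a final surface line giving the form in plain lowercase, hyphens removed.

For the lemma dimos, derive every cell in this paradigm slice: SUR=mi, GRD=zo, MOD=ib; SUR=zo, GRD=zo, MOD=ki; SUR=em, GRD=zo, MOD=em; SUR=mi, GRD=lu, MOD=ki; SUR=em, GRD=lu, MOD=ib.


cell SUR=mi, GRD=zo, MOD=ib:
underlying: t-dimos-k-ipu
1. k -> g, p -> b, t -> d / _ Z: fires at position(s) 1: ddimoskipu
2. f -> v, k -> g, p -> b, s -> z, t -> d / V _ V: fires at position(s) 9: ddimoskibu
3. e -> o, i -> u / B C0 _: fires at position(s) 8: ddimoskubu
surface: ddimoskubu

cell SUR=zo, GRD=zo, MOD=ki:
underlying: t-dimos-i-sek
1. k -> g, p -> b, t -> d / _ Z: fires at position(s) 1: ddimosisek
2. f -> v, k -> g, p -> b, s -> z, t -> d / V _ V: fires at position(s) 6, 8: ddimozizek
3. e -> o, i -> u / B C0 _: fires at position(s) 7: ddimozuzek
surface: ddimozuzek

cell SUR=em, GRD=zo, MOD=em:
underlying: t-dimos-bi-i
1. k -> g, p -> b, t -> d / _ Z: fires at position(s) 1: ddimosbii
2. f -> v, k -> g, p -> b, s -> z, t -> d / V _ V: no change
3. e -> o, i -> u / B C0 _: fires at position(s) 8: ddimosbui
surface: ddimosbui

cell SUR=mi, GRD=lu, MOD=ki:
underlying: a-dimos-k-sek
1. k -> g, p -> b, t -> d / _ Z: no change
2. f -> v, k -> g, p -> b, s -> z, t -> d / V _ V: no change
3. e -> o, i -> u / B C0 _: fires at position(s) 3, 9: adumosksok
surface: adumosksok

cell SUR=em, GRD=lu, MOD=ib:
underlying: a-dimos-bi-ipu
1. k -> g, p -> b, t -> d / _ Z: no change
2. f -> v, k -> g, p -> b, s -> z, t -> d / V _ V: fires at position(s) 10: adimosbiibu
3. e -> o, i -> u / B C0 _: fires at position(s) 3, 8: adumosbuibu
surface: adumosbuibu


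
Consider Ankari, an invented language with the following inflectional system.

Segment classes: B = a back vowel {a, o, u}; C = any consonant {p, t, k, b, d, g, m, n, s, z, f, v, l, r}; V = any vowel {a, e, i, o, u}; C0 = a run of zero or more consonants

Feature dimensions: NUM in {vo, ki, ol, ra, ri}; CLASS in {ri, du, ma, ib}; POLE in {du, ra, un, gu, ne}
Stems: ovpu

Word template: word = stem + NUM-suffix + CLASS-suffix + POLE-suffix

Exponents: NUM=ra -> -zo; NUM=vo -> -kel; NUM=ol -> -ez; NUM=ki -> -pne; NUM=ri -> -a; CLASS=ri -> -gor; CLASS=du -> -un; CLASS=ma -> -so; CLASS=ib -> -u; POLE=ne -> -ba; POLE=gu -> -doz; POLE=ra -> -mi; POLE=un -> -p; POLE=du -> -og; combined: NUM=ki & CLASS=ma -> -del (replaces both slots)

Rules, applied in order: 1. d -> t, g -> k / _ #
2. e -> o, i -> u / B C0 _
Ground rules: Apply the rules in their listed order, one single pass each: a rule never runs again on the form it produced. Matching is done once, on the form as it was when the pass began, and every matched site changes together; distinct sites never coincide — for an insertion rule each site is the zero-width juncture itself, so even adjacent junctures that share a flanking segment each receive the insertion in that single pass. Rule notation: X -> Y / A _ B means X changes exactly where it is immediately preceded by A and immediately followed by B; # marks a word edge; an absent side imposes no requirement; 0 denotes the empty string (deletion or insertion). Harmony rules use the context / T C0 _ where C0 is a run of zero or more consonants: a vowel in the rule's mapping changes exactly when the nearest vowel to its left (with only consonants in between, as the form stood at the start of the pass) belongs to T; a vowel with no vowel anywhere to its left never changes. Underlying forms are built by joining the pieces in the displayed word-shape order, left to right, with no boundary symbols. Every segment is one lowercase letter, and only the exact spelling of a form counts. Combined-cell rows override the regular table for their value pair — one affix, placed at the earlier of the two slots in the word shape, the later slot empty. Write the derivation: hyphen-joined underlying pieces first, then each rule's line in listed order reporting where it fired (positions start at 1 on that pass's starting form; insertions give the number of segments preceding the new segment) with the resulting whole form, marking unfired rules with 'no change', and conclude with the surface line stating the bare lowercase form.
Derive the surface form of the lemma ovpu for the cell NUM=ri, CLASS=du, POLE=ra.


underlying: ovpu-a-un-mi
1. d -> t, g -> k / _ #: no change
2. e -> o, i -> u / B C0 _: fires at position(s) 9: ovpuaunmu
surface: ovpuaunmu


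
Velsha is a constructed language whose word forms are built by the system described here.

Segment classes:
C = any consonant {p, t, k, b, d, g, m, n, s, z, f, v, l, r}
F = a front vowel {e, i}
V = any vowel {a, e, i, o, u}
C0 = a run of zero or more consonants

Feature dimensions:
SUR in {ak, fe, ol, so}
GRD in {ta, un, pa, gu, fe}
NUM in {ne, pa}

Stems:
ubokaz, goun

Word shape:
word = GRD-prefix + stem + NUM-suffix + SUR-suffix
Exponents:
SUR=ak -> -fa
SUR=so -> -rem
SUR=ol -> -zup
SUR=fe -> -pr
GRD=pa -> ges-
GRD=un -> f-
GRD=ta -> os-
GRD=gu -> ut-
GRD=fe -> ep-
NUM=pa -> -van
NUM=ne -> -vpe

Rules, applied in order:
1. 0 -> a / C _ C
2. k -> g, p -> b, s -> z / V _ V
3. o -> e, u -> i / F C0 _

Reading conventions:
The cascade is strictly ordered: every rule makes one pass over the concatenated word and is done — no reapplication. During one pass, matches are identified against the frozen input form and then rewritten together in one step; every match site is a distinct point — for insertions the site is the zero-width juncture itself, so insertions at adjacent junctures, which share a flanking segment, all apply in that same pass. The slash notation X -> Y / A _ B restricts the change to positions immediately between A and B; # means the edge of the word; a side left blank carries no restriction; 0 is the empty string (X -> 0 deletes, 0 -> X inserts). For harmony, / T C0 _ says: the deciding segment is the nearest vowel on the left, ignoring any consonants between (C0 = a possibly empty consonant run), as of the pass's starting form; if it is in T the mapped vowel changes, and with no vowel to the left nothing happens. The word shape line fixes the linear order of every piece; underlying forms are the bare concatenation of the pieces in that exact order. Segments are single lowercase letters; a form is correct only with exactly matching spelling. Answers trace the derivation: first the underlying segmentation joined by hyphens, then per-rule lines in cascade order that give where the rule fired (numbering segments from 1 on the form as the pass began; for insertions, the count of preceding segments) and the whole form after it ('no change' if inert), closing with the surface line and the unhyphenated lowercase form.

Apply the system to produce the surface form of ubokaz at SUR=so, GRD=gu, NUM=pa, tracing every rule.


underlying: ut-ubokaz-van-rem
1. 0 -> a / C _ C: inserts after position(s) 8, 11: utubokazavanarem
2. k -> g, p -> b, s -> z / V _ V: fires at position(s) 6: utubogazavanarem
3. o -> e, u -> i / F C0 _: no change
surface: utubogazavanarem


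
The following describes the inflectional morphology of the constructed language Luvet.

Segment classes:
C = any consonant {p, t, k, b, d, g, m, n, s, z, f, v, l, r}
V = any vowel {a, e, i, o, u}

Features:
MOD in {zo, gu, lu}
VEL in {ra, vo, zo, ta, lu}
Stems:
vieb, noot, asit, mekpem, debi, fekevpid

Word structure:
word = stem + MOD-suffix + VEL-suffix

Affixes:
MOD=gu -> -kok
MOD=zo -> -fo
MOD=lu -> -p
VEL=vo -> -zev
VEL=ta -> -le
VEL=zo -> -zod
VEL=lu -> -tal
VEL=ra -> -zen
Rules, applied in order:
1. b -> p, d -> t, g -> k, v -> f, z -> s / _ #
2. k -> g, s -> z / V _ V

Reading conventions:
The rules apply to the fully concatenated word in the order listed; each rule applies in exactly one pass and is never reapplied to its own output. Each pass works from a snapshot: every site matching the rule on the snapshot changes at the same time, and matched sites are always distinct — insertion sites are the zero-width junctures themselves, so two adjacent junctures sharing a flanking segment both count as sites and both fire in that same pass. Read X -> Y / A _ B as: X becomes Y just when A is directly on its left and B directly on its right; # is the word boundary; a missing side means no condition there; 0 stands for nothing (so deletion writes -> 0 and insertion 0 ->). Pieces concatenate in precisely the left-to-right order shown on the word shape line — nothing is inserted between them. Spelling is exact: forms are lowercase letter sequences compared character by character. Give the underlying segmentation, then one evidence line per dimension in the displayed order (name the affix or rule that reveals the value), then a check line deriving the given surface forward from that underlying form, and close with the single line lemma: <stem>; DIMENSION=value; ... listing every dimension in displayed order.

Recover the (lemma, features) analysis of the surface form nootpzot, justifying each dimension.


underlying: noot-p-zod
MOD=lu - signalled by the affix -p
VEL=zo - signalled by the affix -zod
check: nootpzod -> nootpzot -> nootpzot
lemma: noot; MOD=lu; VEL=zo


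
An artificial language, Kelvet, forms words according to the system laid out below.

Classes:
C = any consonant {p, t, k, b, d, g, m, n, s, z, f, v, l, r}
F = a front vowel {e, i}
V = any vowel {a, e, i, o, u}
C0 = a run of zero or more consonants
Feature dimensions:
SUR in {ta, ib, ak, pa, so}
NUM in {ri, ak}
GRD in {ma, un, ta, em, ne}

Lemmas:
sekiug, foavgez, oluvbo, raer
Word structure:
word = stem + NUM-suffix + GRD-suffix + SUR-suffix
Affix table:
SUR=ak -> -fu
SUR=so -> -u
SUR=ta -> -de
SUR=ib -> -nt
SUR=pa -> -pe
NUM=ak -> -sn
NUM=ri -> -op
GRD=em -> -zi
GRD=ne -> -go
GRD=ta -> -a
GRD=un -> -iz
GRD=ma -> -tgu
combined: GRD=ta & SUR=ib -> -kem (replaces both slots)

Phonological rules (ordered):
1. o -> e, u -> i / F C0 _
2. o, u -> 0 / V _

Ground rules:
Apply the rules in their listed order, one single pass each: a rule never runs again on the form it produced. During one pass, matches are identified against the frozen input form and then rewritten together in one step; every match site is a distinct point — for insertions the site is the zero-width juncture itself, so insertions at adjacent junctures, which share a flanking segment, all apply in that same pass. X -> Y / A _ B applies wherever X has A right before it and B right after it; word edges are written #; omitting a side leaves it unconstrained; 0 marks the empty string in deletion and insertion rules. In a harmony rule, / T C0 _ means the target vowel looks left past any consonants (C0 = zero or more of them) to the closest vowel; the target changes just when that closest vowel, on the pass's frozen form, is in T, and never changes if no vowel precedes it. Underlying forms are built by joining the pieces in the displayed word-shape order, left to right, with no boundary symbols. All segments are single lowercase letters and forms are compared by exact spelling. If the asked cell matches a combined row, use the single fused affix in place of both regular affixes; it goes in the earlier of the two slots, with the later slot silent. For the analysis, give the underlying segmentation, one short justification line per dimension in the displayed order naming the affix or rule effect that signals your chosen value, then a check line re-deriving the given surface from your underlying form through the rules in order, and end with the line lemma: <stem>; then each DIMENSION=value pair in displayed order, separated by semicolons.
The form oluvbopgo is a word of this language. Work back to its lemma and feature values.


underlying: oluvbo-op-go-u
SUR=so - signalled by the affix -u
NUM=ri - signalled by the affix -op
GRD=ne - signalled by the affix -go
check: oluvboopgou -> oluvboopgou -> oluvbopgo
lemma: oluvbo; SUR=so; NUM=ri; GRD=ne


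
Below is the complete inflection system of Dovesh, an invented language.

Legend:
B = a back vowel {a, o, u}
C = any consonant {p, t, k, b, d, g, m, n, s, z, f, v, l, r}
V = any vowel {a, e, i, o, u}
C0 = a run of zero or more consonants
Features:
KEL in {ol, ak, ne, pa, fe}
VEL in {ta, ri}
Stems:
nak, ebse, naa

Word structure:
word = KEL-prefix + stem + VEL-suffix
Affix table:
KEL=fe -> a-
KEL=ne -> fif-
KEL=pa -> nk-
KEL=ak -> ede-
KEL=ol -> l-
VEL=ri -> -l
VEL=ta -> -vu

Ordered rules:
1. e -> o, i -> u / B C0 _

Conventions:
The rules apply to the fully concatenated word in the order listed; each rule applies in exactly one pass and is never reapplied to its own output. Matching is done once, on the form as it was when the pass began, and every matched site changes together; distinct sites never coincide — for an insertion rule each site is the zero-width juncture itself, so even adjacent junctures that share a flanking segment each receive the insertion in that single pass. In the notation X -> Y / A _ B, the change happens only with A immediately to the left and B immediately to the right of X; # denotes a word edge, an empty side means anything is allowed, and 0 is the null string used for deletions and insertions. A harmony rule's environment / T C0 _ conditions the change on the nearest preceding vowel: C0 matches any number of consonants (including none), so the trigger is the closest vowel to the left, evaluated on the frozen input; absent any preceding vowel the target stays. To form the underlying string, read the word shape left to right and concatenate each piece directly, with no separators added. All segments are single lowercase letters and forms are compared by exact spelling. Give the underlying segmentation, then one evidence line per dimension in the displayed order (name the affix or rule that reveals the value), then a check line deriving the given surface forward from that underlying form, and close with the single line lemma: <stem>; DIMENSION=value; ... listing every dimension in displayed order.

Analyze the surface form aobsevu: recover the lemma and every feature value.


underlying: a-ebse-vu
KEL=fe - signalled by the affix a-
VEL=ta - signalled by the affix -vu
check: aebsevu -> aobsevu
lemma: ebse; KEL=fe; VEL=ta


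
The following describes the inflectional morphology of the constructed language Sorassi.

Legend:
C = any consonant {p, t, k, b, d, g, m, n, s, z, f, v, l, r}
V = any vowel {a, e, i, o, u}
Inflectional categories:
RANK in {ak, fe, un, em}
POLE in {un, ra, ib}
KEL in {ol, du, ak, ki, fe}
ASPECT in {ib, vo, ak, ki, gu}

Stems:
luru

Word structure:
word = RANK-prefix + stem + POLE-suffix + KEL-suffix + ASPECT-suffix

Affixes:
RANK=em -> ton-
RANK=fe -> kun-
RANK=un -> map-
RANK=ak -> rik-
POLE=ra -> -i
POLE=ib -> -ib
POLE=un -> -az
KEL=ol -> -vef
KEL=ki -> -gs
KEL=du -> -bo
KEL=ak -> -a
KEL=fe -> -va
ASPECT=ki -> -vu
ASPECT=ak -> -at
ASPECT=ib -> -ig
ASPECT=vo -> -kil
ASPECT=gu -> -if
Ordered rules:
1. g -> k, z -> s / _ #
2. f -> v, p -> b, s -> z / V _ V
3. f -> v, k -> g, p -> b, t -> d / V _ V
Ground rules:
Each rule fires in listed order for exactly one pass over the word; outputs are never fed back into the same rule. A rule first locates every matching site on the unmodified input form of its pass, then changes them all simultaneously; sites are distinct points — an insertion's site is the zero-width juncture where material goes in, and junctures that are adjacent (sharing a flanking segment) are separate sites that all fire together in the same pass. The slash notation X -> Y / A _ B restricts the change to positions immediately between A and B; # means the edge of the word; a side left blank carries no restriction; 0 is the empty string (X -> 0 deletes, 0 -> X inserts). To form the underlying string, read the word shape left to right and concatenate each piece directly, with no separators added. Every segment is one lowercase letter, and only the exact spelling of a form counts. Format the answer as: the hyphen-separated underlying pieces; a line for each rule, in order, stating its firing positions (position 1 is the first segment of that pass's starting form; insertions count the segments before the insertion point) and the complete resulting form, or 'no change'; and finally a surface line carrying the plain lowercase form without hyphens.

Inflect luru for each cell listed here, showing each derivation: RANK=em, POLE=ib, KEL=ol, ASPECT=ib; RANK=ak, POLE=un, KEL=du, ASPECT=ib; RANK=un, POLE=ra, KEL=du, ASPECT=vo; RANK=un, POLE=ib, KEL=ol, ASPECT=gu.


cell RANK=em, POLE=ib, KEL=ol, ASPECT=ib:
underlying: ton-luru-ib-vef-ig
1. g -> k, z -> s / _ #: fires at position(s) 14: tonluruibvefik
2. f -> v, p -> b, s -> z / V _ V: fires at position(s) 12: tonluruibvevik
3. f -> v, k -> g, p -> b, t -> d / V _ V: no change
surface: tonluruibvevik

cell RANK=ak, POLE=un, KEL=du, ASPECT=ib:
underlying: rik-luru-az-bo-ig
1. g -> k, z -> s / _ #: fires at position(s) 13: rikluruazboik
2. f -> v, p -> b, s -> z / V _ V: no change
3. f -> v, k -> g, p -> b, t -> d / V _ V: no change
surface: rikluruazboik

cell RANK=un, POLE=ra, KEL=du, ASPECT=vo:
underlying: map-luru-i-bo-kil
1. g -> k, z -> s / _ #: no change
2. f -> v, p -> b, s -> z / V _ V: no change
3. f -> v, k -> g, p -> b, t -> d / V _ V: fires at position(s) 11: mapluruibogil
surface: mapluruibogil

cell RANK=un, POLE=ib, KEL=ol, ASPECT=gu:
underlying: map-luru-ib-vef-if
1. g -> k, z -> s / _ #: no change
2. f -> v, p -> b, s -> z / V _ V: fires at position(s) 12: mapluruibvevif
3. f -> v, k -> g, p -> b, t -> d / V _ V: no change
surface: mapluruibvevif
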